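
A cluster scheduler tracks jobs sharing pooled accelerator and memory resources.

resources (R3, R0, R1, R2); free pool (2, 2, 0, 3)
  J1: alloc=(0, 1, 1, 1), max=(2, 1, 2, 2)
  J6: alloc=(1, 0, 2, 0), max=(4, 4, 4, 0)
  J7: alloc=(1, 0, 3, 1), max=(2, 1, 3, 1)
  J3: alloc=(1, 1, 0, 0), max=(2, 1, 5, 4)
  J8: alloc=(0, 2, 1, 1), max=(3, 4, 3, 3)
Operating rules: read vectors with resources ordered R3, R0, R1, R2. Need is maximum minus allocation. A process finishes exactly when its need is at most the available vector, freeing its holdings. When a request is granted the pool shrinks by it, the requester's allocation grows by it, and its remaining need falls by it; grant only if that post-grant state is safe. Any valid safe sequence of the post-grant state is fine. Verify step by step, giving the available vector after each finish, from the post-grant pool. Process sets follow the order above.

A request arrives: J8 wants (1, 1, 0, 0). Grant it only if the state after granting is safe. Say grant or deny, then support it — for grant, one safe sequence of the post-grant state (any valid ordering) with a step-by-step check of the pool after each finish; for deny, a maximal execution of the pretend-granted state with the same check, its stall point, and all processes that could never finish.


GRANT: granting preserves safety; a valid post-grant sequence is J7, J8, J1, J3, J6.
Key observation: (1, 1, 0, 3) free after granting still covers J7 first, and each release covers the next.
Check on the post-grant state, step by step:
  pool = (1, 1, 0, 3)
  run J7 (needs (1, 1, 0, 0), free (1, 1, 0, 3)); after release of (1, 0, 3, 1) the pool is (2, 1, 3, 4)
  run J8 (needs (2, 1, 2, 2), free (2, 1, 3, 4)); after release of (1, 3, 1, 1) the pool is (3, 4, 4, 5)
  run J1 (needs (2, 0, 1, 1), free (3, 4, 4, 5)); after release of (0, 1, 1, 1) the pool is (3, 5, 5, 6)
  run J3 (needs (1, 0, 5, 4), free (3, 5, 5, 6)); after release of (1, 1, 0, 0) the pool is (4, 6, 5, 6)
  run J6 (needs (3, 4, 2, 0), free (4, 6, 5, 6)); after release of (1, 0, 2, 0) the pool is (5, 6, 7, 6)


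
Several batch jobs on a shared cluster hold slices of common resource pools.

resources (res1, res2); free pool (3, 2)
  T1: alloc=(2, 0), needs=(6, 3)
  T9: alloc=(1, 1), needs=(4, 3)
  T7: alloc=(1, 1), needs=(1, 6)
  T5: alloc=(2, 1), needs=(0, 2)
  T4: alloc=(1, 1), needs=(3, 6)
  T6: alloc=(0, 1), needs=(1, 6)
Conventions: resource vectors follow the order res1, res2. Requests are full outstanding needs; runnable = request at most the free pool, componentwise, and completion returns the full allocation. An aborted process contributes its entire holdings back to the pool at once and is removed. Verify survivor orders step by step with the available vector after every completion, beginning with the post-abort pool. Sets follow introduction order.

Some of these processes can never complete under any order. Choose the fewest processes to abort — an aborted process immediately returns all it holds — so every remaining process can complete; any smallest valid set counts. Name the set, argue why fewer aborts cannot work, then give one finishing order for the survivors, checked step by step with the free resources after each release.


The answer: abort T4 and T6.
Key observation: the returned (1, 2) from T4 and T6 is what brings T7 — unrunnable before, under any order — into play at step 4.
No one abort is enough; case by case: T1 alone leaves T7 blocked (short on res2); T9 alone leaves T7 blocked (short on res2); T7 alone leaves T4 blocked (short on res2); T5 alone leaves T7 blocked (short on res2); T4 alone leaves T7 blocked (short on res2); T6 alone leaves T7 blocked (short on res2).
Survivors finish in the order: T9, T5, T1, T7. Walking it through (pool after the aborts first):
  pool = (4, 4)
  run T9 (needs (4, 3), free (4, 4)); after release of (1, 1) the pool is (5, 5)
  run T5 (needs (0, 2), free (5, 5)); after release of (2, 1) the pool is (7, 6)
  run T1 (needs (6, 3), free (7, 6)); after release of (2, 0) the pool is (9, 6)
  run T7 (needs (1, 6), free (9, 6)); after release of (1, 1) the pool is (10, 7)


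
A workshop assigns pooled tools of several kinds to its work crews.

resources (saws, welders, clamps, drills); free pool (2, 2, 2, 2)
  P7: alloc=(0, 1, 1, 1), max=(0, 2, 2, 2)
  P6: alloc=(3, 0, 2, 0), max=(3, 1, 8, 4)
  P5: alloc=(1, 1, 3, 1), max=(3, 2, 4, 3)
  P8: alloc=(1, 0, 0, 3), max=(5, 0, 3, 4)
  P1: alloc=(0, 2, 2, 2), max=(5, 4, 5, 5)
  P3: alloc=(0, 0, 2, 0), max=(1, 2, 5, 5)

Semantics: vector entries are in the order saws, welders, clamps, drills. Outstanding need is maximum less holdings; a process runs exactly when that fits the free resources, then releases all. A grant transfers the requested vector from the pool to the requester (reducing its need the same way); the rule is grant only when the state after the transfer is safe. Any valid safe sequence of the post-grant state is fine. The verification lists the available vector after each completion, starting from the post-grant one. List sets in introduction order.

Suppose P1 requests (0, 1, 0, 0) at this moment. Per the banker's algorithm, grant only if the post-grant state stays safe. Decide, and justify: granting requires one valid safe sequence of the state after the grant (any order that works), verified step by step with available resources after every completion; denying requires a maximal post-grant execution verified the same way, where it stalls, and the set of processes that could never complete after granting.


GRANT — the state after the grant stays safe, e.g. via P5, P7, P6, P1, P3, P8.
Key observation: post-grant, (2, 1, 2, 2) remains, and an order beginning with P5 completes everyone.
Step-by-step check of the post-grant state:
  pool = (2, 1, 2, 2)
  run P5 (needs (2, 1, 1, 2), free (2, 1, 2, 2)); after release of (1, 1, 3, 1) the pool is (3, 2, 5, 3)
  run P7 (needs (0, 1, 1, 1), free (3, 2, 5, 3)); after release of (0, 1, 1, 1) the pool is (3, 3, 6, 4)
  run P6 (needs (0, 1, 6, 4), free (3, 3, 6, 4)); after release of (3, 0, 2, 0) the pool is (6, 3, 8, 4)
  run P1 (needs (5, 1, 3, 3), free (6, 3, 8, 4)); after release of (0, 3, 2, 2) the pool is (6, 6, 10, 6)
  run P3 (needs (1, 2, 3, 5), free (6, 6, 10, 6)); after release of (0, 0, 2, 0) the pool is (6, 6, 12, 6)
  run P8 (needs (4, 0, 3, 1), free (6, 6, 12, 6)); after release of (1, 0, 0, 3) the pool is (7, 6, 12, 9)


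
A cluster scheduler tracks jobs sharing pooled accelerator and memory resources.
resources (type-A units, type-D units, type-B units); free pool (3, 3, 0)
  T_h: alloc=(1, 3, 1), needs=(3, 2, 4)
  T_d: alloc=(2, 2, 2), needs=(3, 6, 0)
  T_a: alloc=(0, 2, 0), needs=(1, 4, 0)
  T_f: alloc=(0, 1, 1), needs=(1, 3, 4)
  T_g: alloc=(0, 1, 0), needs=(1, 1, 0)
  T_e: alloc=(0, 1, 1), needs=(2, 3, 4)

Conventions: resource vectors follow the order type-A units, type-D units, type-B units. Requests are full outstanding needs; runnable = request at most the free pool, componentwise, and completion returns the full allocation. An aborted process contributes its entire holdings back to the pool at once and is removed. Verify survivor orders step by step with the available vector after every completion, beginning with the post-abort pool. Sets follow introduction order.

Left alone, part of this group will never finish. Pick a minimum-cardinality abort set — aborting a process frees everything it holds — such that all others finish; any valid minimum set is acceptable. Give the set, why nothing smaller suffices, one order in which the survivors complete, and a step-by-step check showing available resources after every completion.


Abort T_h and T_e.
Key observation: T_f was stuck for good until T_h and T_e gave back (1, 4, 2); in the order shown it finishes at step 3.
Why nothing smaller works — every single abort fails: T_h alone leaves T_f blocked (short on type-B units); T_d alone leaves T_h blocked (short on type-B units); T_a alone leaves T_h blocked (short on type-B units); T_f alone leaves T_h blocked (short on type-B units); T_g alone leaves T_h blocked (short on type-B units); T_e alone leaves T_h blocked (short on type-B units).
One survivor order: T_a, T_d, T_f, T_g. Verifying each step (post-abort pool first):
  pool = (4, 7, 2)
  T_a needs (1, 4, 0) <= (4, 7, 2) -> finishes; pool += (0, 2, 0) = (4, 9, 2)
  T_d needs (3, 6, 0) <= (4, 9, 2) -> finishes; pool += (2, 2, 2) = (6, 11, 4)
  T_f needs (1, 3, 4) <= (6, 11, 4) -> finishes; pool += (0, 1, 1) = (6, 12, 5)
  T_g needs (1, 1, 0) <= (6, 12, 5) -> finishes; pool += (0, 1, 0) = (6, 13, 5)


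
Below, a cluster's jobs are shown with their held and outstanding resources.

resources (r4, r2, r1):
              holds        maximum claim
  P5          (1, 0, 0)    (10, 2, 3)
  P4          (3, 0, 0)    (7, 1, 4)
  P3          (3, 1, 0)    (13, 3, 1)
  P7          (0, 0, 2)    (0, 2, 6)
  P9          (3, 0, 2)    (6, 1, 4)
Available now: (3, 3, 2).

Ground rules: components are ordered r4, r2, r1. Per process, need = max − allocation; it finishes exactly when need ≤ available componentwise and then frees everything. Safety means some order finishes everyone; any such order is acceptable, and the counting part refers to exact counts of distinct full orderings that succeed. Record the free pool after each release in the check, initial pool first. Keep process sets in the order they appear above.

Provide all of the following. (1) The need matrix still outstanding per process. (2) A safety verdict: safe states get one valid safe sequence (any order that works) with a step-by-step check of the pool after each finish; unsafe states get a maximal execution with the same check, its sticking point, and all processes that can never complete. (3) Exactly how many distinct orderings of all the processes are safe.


(1) Need matrix, components ordered r4, r2, r1:
  P5: (9, 2, 3)
  P4: (4, 1, 4)
  P3: (10, 2, 1)
  P7: (0, 2, 4)
  P9: (3, 1, 2)
(2) SAFE. One safe sequence: P9, P7, P4, P5, P3.
Key observation: P9 is the earliest step where a requested resource binds exactly: need (3, 1, 2), pool (3, 3, 2) at its turn.
Walking it through:
  pool = (3, 3, 2)
  run P9 (needs (3, 1, 2), free (3, 3, 2)); after release of (3, 0, 2) the pool is (6, 3, 4)
  run P7 (needs (0, 2, 4), free (6, 3, 4)); after release of (0, 0, 2) the pool is (6, 3, 6)
  run P4 (needs (4, 1, 4), free (6, 3, 6)); after release of (3, 0, 0) the pool is (9, 3, 6)
  run P5 (needs (9, 2, 3), free (9, 3, 6)); after release of (1, 0, 0) the pool is (10, 3, 6)
  run P3 (needs (10, 2, 1), free (10, 3, 6)); after release of (3, 1, 0) the pool is (13, 4, 6)
(3) Exactly 4 of the possible complete orderings are safe sequences.


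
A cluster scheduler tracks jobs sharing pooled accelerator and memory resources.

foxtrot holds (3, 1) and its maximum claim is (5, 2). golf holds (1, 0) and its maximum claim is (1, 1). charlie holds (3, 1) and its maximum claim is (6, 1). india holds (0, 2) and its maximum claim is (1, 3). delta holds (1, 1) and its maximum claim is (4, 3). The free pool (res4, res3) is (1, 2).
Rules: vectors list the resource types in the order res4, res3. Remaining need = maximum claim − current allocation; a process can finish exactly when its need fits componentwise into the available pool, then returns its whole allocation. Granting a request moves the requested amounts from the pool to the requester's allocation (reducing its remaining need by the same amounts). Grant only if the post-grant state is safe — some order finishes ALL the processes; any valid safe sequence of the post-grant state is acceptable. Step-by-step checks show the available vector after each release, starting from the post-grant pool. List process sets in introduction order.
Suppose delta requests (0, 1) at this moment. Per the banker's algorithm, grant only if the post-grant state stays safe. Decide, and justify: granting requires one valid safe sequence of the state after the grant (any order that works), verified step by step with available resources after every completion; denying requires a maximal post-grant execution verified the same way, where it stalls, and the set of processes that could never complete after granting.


GRANT: granting preserves safety; a valid post-grant sequence is golf, foxtrot, charlie, delta, india.
Key observation: the grant leaves (1, 1) free — enough for golf, whose release restarts the cascade.
Step-by-step check of the post-grant state:
  pool = (1, 1)
  golf: need (0, 1) fits (1, 1); releases (1, 0), pool now (2, 1)
  foxtrot: need (2, 1) fits (2, 1); releases (3, 1), pool now (5, 2)
  charlie: need (3, 0) fits (5, 2); releases (3, 1), pool now (8, 3)
  delta: need (3, 1) fits (8, 3); releases (1, 2), pool now (9, 5)
  india: need (1, 1) fits (9, 5); releases (0, 2), pool now (9, 7)


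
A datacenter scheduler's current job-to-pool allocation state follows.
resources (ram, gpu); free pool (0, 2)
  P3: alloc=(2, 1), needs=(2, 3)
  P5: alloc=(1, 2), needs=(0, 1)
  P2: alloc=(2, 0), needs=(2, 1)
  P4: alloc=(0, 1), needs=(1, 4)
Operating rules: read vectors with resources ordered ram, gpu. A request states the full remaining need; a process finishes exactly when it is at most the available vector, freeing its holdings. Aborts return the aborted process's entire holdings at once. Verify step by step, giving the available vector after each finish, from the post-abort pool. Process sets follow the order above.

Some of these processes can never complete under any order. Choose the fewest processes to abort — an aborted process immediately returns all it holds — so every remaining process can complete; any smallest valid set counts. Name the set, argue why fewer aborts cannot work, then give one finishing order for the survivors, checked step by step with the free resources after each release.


Minimum abort set: P3.
Key observation: P2 could never have finished before the abort; with (2, 1) returned by P3, it fits at step 3.
Minimality: the empty abort set fails — the state is deadlocked as it stands.
Survivors finish in the order: P5, P4, P2. Check, step by step (pool after the aborts first):
  pool = (2, 3)
  P5: need (0, 1) fits (2, 3); releases (1, 2), pool now (3, 5)
  P4: need (1, 4) fits (3, 5); releases (0, 1), pool now (3, 6)
  P2: need (2, 1) fits (3, 6); releases (2, 0), pool now (5, 6)


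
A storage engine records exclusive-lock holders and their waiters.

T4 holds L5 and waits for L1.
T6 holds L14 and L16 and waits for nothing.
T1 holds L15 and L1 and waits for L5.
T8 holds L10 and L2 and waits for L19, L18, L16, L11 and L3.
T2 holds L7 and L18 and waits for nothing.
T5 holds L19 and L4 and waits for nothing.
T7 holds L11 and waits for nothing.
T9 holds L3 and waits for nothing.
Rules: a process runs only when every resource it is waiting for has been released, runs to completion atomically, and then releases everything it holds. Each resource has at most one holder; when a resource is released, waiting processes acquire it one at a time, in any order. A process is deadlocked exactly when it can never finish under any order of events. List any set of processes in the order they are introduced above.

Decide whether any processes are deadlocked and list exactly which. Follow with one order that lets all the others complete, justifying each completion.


Deadlocked set: T4 and T1.
Key observation: T4 -> T1 -> T4 is a circular wait — nothing in it can go first; no other process is dragged down with it.
The rest can finish in the order T7, T6, T2, T5, T9, T8.
Verifying each step:
  run T7 (it waits on nothing); releases L11
  run T6 (it waits on nothing); releases L14 and L16
  run T2 (it waits on nothing); releases L7 and L18
  run T5 (it waits on nothing); releases L19 and L4
  run T9 (it waits on nothing); releases L3
  T8: everything it awaited (L19, L18, L16, L11 and L3) is free; runs, freeing L10 and L2


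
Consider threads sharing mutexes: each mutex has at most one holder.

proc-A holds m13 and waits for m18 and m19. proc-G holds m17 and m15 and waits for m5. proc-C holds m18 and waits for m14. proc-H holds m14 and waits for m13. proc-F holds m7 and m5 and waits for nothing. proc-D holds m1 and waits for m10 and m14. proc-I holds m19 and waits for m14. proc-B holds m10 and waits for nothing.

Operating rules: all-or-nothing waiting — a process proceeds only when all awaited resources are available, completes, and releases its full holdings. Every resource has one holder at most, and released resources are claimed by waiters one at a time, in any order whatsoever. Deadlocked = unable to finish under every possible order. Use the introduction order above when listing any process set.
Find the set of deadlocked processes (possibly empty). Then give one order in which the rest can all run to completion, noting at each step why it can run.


Deadlocked set: proc-A, proc-C, proc-H, proc-D and proc-I.
Key observation: the knot is the closed ring of waits proc-A -> proc-C -> proc-H -> proc-A; proc-I is caught in further circular waits and proc-D waits into the deadlock from upstream.
A valid finishing order for the others: proc-F, proc-G, proc-B.
Step-by-step check:
  proc-F waits on nothing -> runs at once and releases m7 and m5
  proc-G: everything it awaited (m5) is free; runs, freeing m17 and m15
  proc-B waits on nothing -> runs at once and releases m10


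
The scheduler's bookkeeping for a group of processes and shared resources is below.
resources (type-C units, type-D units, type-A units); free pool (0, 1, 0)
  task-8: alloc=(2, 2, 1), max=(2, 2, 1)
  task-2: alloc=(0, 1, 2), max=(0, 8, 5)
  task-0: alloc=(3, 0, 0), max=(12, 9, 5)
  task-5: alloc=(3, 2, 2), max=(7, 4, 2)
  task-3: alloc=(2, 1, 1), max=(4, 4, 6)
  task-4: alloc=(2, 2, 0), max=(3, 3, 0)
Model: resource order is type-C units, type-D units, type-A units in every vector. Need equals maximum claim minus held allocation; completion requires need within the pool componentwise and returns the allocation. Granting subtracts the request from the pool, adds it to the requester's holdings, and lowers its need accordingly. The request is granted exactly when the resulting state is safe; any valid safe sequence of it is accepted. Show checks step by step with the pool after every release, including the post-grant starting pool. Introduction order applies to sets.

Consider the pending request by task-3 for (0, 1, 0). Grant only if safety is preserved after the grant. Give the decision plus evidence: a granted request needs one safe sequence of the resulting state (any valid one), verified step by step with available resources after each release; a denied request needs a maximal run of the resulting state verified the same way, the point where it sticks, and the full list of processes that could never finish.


DENY — the pretend-granted state is unsafe.
Key observation: after task-8, task-4, task-5 the pool peaks at (7, 6, 3), and each blocked process is short somewhere: task-2 on type-D units; task-0 on type-C units, type-D units, type-A units; task-3 on type-A units.
Pretend the grant happened; the run task-8, task-4, task-5 goes as far as possible. Step-by-step check:
  pool = (0, 0, 0)
  task-8 needs (0, 0, 0) <= (0, 0, 0) -> finishes; pool += (2, 2, 1) = (2, 2, 1)
  task-4 needs (1, 1, 0) <= (2, 2, 1) -> finishes; pool += (2, 2, 0) = (4, 4, 1)
  task-5 needs (4, 2, 0) <= (4, 4, 1) -> finishes; pool += (3, 2, 2) = (7, 6, 3)
  blocked: task-2 wants (0, 7, 3), pool (7, 6, 3) — not enough type-D units
  blocked: task-0 wants (9, 9, 5), pool (7, 6, 3) — not enough type-C units, type-D units and type-A units
  blocked: task-3 wants (2, 2, 5), pool (7, 6, 3) — not enough type-A units
Post-grant, the permanently blocked set is task-2, task-0 and task-3.


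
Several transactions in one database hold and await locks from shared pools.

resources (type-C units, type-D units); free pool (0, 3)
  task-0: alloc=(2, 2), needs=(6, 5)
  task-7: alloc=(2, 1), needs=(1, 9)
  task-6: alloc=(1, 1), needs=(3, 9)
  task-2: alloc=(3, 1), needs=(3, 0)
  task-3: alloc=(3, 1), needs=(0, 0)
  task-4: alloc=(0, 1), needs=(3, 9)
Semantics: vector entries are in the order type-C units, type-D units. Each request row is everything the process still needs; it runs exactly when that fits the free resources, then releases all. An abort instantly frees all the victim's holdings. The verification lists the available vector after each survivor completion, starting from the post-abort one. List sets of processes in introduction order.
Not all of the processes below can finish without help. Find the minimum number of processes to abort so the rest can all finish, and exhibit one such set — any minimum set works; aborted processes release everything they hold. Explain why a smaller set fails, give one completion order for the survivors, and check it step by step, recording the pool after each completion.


The answer: abort task-6 and task-4.
Key observation: the deadlocked task-7 becomes finishable only because task-6 and task-4 released (1, 2); it completes at step 4 below.
Why nothing smaller works — every single abort fails: task-0 alone leaves task-7 blocked (short on type-D units); task-7 alone leaves task-6 blocked (short on type-D units); task-6 alone leaves task-7 blocked (short on type-D units); task-2 alone leaves task-7 blocked (short on type-D units); task-3 alone leaves task-7 blocked (short on type-D units); task-4 alone leaves task-7 blocked (short on type-D units).
One survivor order: task-3, task-2, task-0, task-7. Step-by-step check (post-abort pool first):
  pool = (1, 5)
  task-3: need (0, 0) fits (1, 5); releases (3, 1), pool now (4, 6)
  task-2: need (3, 0) fits (4, 6); releases (3, 1), pool now (7, 7)
  task-0: need (6, 5) fits (7, 7); releases (2, 2), pool now (9, 9)
  task-7: need (1, 9) fits (9, 9); releases (2, 1), pool now (11, 10)


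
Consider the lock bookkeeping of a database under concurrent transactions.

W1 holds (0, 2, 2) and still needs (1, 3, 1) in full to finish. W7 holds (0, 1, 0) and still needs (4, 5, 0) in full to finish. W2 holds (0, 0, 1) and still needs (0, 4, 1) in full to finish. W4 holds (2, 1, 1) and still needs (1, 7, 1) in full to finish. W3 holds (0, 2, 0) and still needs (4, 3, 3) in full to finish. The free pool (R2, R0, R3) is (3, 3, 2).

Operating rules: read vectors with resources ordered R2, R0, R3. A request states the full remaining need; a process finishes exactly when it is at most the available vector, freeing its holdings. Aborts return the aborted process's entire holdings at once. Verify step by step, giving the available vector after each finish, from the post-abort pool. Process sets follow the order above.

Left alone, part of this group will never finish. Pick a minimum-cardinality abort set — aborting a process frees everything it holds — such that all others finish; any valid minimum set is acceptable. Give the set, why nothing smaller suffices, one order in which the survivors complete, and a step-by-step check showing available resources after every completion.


Abort W3.
Key observation: W4 could never have finished before the abort; with (0, 2, 0) returned by W3, it fits at step 2.
Minimality: the empty abort set fails — the state is deadlocked as it stands.
Survivors finish in the order: W1, W4, W2, W7. Walking it through (pool after the aborts first):
  pool = (3, 5, 2)
  run W1 (needs (1, 3, 1), free (3, 5, 2)); after release of (0, 2, 2) the pool is (3, 7, 4)
  run W4 (needs (1, 7, 1), free (3, 7, 4)); after release of (2, 1, 1) the pool is (5, 8, 5)
  run W2 (needs (0, 4, 1), free (5, 8, 5)); after release of (0, 0, 1) the pool is (5, 8, 6)
  run W7 (needs (4, 5, 0), free (5, 8, 6)); after release of (0, 1, 0) the pool is (5, 9, 6)


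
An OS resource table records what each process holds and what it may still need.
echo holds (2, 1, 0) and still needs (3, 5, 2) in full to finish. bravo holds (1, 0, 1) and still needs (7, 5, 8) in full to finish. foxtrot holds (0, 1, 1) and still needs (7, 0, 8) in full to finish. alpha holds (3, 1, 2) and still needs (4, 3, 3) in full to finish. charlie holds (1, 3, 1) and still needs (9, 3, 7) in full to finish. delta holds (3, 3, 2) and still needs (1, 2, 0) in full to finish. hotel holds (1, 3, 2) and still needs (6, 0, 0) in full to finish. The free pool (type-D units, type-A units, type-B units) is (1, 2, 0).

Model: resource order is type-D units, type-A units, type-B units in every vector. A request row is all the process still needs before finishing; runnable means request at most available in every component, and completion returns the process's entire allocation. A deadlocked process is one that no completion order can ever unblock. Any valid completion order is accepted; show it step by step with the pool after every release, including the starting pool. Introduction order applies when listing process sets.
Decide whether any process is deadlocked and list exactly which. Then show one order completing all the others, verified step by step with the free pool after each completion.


Deadlocked set: bravo, foxtrot and charlie.
Key observation: even finishing delta, echo, hotel, alpha leaves just (10, 10, 6) free — too little type-B units for any of the remaining processes.
One completion order for the rest: delta, echo, hotel, alpha. Verifying each step:
  pool = (1, 2, 0)
  delta needs (1, 2, 0) <= (1, 2, 0) -> finishes; pool += (3, 3, 2) = (4, 5, 2)
  echo needs (3, 5, 2) <= (4, 5, 2) -> finishes; pool += (2, 1, 0) = (6, 6, 2)
  hotel needs (6, 0, 0) <= (6, 6, 2) -> finishes; pool += (1, 3, 2) = (7, 9, 4)
  alpha needs (4, 3, 3) <= (7, 9, 4) -> finishes; pool += (3, 1, 2) = (10, 10, 6)
None of the blocked processes ever fits:
  blocked: bravo wants (7, 5, 8), pool (10, 10, 6) — not enough type-B units
  blocked: foxtrot wants (7, 0, 8), pool (10, 10, 6) — not enough type-B units
  blocked: charlie wants (9, 3, 7), pool (10, 10, 6) — not enough type-B units


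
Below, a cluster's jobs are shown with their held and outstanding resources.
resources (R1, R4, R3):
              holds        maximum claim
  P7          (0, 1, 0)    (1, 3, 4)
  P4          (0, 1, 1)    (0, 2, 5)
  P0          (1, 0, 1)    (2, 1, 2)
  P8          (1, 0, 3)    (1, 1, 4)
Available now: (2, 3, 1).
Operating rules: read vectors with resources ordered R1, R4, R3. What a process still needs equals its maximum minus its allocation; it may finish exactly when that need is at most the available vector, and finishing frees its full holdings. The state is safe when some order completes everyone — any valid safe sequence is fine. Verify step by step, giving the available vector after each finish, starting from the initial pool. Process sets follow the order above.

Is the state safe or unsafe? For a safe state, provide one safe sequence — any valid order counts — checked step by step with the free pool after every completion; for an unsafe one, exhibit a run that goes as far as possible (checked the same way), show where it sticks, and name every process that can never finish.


The state is SAFE; one workable sequence: P0, P8, P4, P7.
Key observation: the first exact fit in this order is P0 — it needs (1, 1, 1) with (2, 3, 1) free, meeting a requested resource to the last unit.
Walking it through:
  pool = (2, 3, 1)
  P0 needs (1, 1, 1) <= (2, 3, 1) -> finishes; pool += (1, 0, 1) = (3, 3, 2)
  P8 needs (0, 1, 1) <= (3, 3, 2) -> finishes; pool += (1, 0, 3) = (4, 3, 5)
  P4 needs (0, 1, 4) <= (4, 3, 5) -> finishes; pool += (0, 1, 1) = (4, 4, 6)
  P7 needs (1, 2, 4) <= (4, 4, 6) -> finishes; pool += (0, 1, 0) = (4, 5, 6)


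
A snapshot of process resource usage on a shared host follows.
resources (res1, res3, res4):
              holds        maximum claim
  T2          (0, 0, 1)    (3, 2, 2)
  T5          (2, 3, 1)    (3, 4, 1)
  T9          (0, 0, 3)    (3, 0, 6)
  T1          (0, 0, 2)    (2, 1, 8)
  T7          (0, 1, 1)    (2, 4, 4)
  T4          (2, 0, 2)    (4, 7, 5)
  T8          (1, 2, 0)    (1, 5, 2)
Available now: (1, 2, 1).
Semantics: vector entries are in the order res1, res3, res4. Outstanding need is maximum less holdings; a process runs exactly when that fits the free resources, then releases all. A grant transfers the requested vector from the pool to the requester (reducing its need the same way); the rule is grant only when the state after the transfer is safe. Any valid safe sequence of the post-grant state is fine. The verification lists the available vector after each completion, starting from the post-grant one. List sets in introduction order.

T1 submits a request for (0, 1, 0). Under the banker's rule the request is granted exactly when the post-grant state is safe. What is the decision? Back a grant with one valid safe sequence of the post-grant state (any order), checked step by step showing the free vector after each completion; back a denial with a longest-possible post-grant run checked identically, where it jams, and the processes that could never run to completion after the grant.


GRANT — the state after the grant stays safe, e.g. via T5, T2, T9, T8, T1, T7, T4.
Key observation: the grant leaves (1, 1, 1) free — enough for T5, whose release restarts the cascade.
Step-by-step check of the post-grant state:
  pool = (1, 1, 1)
  run T5 (needs (1, 1, 0), free (1, 1, 1)); after release of (2, 3, 1) the pool is (3, 4, 2)
  run T2 (needs (3, 2, 1), free (3, 4, 2)); after release of (0, 0, 1) the pool is (3, 4, 3)
  run T9 (needs (3, 0, 3), free (3, 4, 3)); after release of (0, 0, 3) the pool is (3, 4, 6)
  run T8 (needs (0, 3, 2), free (3, 4, 6)); after release of (1, 2, 0) the pool is (4, 6, 6)
  run T1 (needs (2, 0, 6), free (4, 6, 6)); after release of (0, 1, 2) the pool is (4, 7, 8)
  run T7 (needs (2, 3, 3), free (4, 7, 8)); after release of (0, 1, 1) the pool is (4, 8, 9)
  run T4 (needs (2, 7, 3), free (4, 8, 9)); after release of (2, 0, 2) the pool is (6, 8, 11)


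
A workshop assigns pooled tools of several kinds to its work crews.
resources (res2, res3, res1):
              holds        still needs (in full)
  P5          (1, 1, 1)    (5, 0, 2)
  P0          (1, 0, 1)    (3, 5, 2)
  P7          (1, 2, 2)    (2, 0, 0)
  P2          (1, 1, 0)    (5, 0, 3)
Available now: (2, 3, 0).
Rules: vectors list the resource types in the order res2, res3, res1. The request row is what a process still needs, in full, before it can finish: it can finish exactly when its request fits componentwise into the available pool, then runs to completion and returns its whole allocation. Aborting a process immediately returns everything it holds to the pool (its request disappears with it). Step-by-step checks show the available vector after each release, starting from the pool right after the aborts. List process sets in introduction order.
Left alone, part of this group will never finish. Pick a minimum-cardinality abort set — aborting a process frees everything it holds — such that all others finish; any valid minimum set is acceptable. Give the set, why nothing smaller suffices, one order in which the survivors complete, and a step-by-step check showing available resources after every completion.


The answer: abort P2.
Key observation: aborting P2 returns (1, 1, 0), and P5 — hopeless before — runs at step 3 with the returned capacity in the pool.
No smaller set exists: with zero aborts the deadlock remains.
One survivor order: P7, P0, P5. Check, step by step (post-abort pool first):
  pool = (3, 4, 0)
  P7 needs (2, 0, 0) <= (3, 4, 0) -> finishes; pool += (1, 2, 2) = (4, 6, 2)
  P0 needs (3, 5, 2) <= (4, 6, 2) -> finishes; pool += (1, 0, 1) = (5, 6, 3)
  P5 needs (5, 0, 2) <= (5, 6, 3) -> finishes; pool += (1, 1, 1) = (6, 7, 4)


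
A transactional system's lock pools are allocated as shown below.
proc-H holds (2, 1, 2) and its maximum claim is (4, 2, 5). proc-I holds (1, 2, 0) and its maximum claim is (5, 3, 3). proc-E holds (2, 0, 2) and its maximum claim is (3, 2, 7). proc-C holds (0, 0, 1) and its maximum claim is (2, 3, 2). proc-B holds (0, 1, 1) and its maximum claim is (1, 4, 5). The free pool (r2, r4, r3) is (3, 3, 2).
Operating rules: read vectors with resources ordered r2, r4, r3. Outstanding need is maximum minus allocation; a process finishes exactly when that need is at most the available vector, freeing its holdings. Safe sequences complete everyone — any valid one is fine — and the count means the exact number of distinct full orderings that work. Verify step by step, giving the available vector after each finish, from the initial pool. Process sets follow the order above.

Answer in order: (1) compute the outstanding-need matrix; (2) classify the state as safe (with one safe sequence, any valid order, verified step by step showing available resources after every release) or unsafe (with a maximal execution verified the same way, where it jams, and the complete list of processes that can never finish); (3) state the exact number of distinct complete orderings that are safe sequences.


(1) Need matrix, components ordered r2, r4, r3:
  proc-H: (2, 1, 3)
  proc-I: (4, 1, 3)
  proc-E: (1, 2, 5)
  proc-C: (2, 3, 1)
  proc-B: (1, 3, 4)
(2) SAFE — a valid safe sequence is proc-C, proc-H, proc-E, proc-B, proc-I.
Key observation: proc-C marks the first exact bind of the order: its need (2, 3, 1) fits the free (3, 3, 2) with zero slack on a requested resource.
Check, step by step:
  pool = (3, 3, 2)
  proc-C needs (2, 3, 1) <= (3, 3, 2) -> finishes; pool += (0, 0, 1) = (3, 3, 3)
  proc-H needs (2, 1, 3) <= (3, 3, 3) -> finishes; pool += (2, 1, 2) = (5, 4, 5)
  proc-E needs (1, 2, 5) <= (5, 4, 5) -> finishes; pool += (2, 0, 2) = (7, 4, 7)
  proc-B needs (1, 3, 4) <= (7, 4, 7) -> finishes; pool += (0, 1, 1) = (7, 5, 8)
  proc-I needs (4, 1, 3) <= (7, 5, 8) -> finishes; pool += (1, 2, 0) = (8, 7, 8)
(3) The exact count: 6 of the possible complete orderings are safe sequences.


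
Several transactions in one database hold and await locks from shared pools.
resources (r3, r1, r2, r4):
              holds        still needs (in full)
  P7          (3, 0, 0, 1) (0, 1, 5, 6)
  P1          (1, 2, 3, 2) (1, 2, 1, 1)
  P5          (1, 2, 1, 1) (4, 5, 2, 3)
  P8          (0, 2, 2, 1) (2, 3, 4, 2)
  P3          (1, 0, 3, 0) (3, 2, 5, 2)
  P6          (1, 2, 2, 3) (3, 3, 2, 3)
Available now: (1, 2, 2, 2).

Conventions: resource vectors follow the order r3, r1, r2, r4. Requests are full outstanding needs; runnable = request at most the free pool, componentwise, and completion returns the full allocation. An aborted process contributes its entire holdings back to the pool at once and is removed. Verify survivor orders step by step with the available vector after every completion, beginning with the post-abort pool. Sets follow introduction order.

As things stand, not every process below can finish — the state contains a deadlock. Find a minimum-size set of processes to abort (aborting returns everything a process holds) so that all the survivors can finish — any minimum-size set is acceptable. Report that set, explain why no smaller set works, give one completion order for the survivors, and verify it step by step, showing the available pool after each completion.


Abort P5.
Key observation: the returned (1, 2, 1, 1) from P5 is what brings P3 — unrunnable before, under any order — into play at step 3.
Minimality: the empty abort set fails — the state is deadlocked as it stands.
One survivor order: P1, P8, P3, P7, P6. Walking it through (post-abort pool first):
  pool = (2, 4, 3, 3)
  run P1 (needs (1, 2, 1, 1), free (2, 4, 3, 3)); after release of (1, 2, 3, 2) the pool is (3, 6, 6, 5)
  run P8 (needs (2, 3, 4, 2), free (3, 6, 6, 5)); after release of (0, 2, 2, 1) the pool is (3, 8, 8, 6)
  run P3 (needs (3, 2, 5, 2), free (3, 8, 8, 6)); after release of (1, 0, 3, 0) the pool is (4, 8, 11, 6)
  run P7 (needs (0, 1, 5, 6), free (4, 8, 11, 6)); after release of (3, 0, 0, 1) the pool is (7, 8, 11, 7)
  run P6 (needs (3, 3, 2, 3), free (7, 8, 11, 7)); after release of (1, 2, 2, 3) the pool is (8, 10, 13, 10)


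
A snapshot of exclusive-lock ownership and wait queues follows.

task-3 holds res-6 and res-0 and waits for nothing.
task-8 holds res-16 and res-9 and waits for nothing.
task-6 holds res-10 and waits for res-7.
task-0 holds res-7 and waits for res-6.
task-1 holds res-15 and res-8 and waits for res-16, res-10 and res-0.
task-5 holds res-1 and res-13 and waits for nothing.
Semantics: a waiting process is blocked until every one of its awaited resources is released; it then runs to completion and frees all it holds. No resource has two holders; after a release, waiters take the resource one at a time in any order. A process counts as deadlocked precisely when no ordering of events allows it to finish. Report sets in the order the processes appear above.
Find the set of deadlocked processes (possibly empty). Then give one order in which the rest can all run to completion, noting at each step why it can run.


No process is deadlocked.
Key observation: the waits form no ring: some process can always run, and its releases unblock the others one by one.
One completion order for the rest: task-3, task-0, task-8, task-6, task-5, task-1.
Step-by-step check:
  run task-3 (it waits on nothing); releases res-6 and res-0
  task-0: everything it awaited (res-6) is free; runs, freeing res-7
  run task-8 (it waits on nothing); releases res-16 and res-9
  task-6: everything it awaited (res-7) is free; runs, freeing res-10
  run task-5 (it waits on nothing); releases res-1 and res-13
  task-1: everything it awaited (res-16, res-10 and res-0) is free; runs, freeing res-15 and res-8


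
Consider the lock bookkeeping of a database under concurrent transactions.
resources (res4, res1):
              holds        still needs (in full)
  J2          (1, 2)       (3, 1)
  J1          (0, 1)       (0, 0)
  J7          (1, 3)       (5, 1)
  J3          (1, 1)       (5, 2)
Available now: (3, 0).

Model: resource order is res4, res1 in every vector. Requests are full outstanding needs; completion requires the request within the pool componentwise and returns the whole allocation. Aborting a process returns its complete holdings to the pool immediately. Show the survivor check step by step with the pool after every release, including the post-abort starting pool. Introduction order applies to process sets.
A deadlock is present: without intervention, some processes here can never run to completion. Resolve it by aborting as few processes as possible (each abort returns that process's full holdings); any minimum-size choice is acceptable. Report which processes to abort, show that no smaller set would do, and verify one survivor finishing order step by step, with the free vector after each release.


The answer: abort J7.
Key observation: the deadlocked J3 becomes finishable only because J7 released (1, 3); it completes at step 3 below.
No smaller set exists: with zero aborts the deadlock remains.
One survivor order: J1, J2, J3. Verifying each step (post-abort pool first):
  pool = (4, 3)
  J1 needs (0, 0) <= (4, 3) -> finishes; pool += (0, 1) = (4, 4)
  J2 needs (3, 1) <= (4, 4) -> finishes; pool += (1, 2) = (5, 6)
  J3 needs (5, 2) <= (5, 6) -> finishes; pool += (1, 1) = (6, 7)


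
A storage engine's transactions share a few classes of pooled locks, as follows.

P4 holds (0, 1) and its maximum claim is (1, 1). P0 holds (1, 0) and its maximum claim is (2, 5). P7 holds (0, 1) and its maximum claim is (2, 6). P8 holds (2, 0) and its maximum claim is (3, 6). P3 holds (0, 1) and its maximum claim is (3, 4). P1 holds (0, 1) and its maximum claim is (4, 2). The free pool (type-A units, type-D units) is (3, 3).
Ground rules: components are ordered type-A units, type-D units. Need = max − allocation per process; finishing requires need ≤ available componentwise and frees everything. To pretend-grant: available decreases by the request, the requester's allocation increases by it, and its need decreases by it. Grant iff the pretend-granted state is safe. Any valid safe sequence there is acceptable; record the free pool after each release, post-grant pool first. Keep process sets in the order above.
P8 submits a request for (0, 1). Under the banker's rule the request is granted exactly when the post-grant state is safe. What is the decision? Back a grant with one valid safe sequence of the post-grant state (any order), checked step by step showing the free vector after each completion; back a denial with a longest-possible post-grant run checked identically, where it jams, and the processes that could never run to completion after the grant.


DENY — the pretend-granted state is unsafe.
Key observation: after P4, P3 the pool peaks at (3, 4), and each blocked process is short somewhere: P0 on type-D units; P7 on type-D units; P8 on type-D units; P1 on type-A units.
On the post-grant state, P4, P3 is a maximal run — nothing extends it. Check, step by step:
  pool = (3, 2)
  P4: need (1, 0) fits (3, 2); releases (0, 1), pool now (3, 3)
  P3: need (3, 3) fits (3, 3); releases (0, 1), pool now (3, 4)
  P0 cannot run: need (1, 5) vs free (3, 4) (insufficient type-D units)
  P7 cannot run: need (2, 5) vs free (3, 4) (insufficient type-D units)
  P8 cannot run: need (1, 5) vs free (3, 4) (insufficient type-D units)
  P1 cannot run: need (4, 1) vs free (3, 4) (insufficient type-A units)
Processes that could never finish after the grant: P0, P7, P8 and P1.
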